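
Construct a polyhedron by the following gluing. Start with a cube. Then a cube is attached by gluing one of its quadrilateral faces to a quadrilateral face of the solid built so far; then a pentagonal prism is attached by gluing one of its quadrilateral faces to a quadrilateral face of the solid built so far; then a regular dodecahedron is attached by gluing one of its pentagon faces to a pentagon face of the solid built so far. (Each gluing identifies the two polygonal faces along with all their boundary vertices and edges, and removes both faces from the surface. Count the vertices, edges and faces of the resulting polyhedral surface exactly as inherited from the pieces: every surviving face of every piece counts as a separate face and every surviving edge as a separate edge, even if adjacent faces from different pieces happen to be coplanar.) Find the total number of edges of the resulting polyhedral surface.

A cube: V=8, E=12, F=6.
Attach a cube (V=8, E=12, F=6) along a 4-gon: merge 4 vertices and 4 edges, delete both glued faces → V=12, E=20, F=10.
Attach a pentagonal prism (V=10, E=15, F=7) along a 4-gon: merge 4 vertices and 4 edges, delete both glued faces → V=18, E=31, F=15.
Attach a regular dodecahedron (V=20, E=30, F=12) along a 5-gon: merge 5 vertices and 5 edges, delete both glued faces → V=33, E=56, F=25.
Check: V − E + F = 33 − 56 + 25 = 2.

56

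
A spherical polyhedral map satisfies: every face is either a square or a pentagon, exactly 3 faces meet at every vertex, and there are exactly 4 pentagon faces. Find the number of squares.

4

Let x be the number of squares; then F = 4 + x.
Edge–face incidences: 2E = 5·4 + 4·x = 20 + 4x.
Every vertex has degree 3, so 3V = 2E.
Euler: V − E + F = 2 ⇒ (2E)/3 − E + (4 + x) = 2.
Multiply by 6: 2·(2E) − 3·(2E) + 6·(4 + x) = 12, i.e. 24 + 6x − (20 + 4x) = 12.
Collecting terms: 2x + 4 = 12, so 2x = 8, so x = 4.
Then 2E = 20 + 4·4 = 36, so E = 18, V = 2E/3 = 12, F = 4 + 4 = 8.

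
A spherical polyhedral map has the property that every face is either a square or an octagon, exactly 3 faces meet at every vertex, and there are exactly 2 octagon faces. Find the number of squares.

8

Let x be the number of squares; then F = 2 + x.
Edge–face incidences: 2E = 8·2 + 4·x = 16 + 4x.
Every vertex has degree 3, so 3V = 2E.
Euler: V − E + F = 2 ⇒ (2E)/3 − E + (2 + x) = 2.
Multiply by 6: 2·(2E) − 3·(2E) + 6·(2 + x) = 12, i.e. 12 + 6x − (16 + 4x) = 12.
Collecting terms: 2x − 4 = 12, so 2x = 16, so x = 8.
Then 2E = 16 + 4·8 = 48, so E = 24, V = 2E/3 = 16, F = 2 + 8 = 10.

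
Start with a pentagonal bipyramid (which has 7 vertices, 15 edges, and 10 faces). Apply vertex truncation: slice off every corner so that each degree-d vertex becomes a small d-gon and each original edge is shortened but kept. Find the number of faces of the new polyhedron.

Truncation replaces each original edge-end by a new vertex, so V′ = 2E = 30.
Each original edge survives, and each old vertex of degree d contributes d new edges; summing degrees gives Σd = 2E, so E′ = E + 2E = 3E = 45.
Each original face survives and each original vertex becomes one new face: F′ = F + V = 17.

17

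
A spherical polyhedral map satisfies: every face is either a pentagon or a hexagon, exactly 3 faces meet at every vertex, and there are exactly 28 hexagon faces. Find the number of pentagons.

Let x be the number of pentagons; then F = 28 + x.
Edge–face incidences: 2E = 6·28 + 5·x = 168 + 5x.
Every vertex has degree 3, so 3V = 2E.
Euler: V − E + F = 2 ⇒ (2E)/3 − E + (28 + x) = 2.
Multiply by 6: 2·(2E) − 3·(2E) + 6·(28 + x) = 12, i.e. 168 + 6x − (168 + 5x) = 12.
Collecting terms: x = 12.
Then 2E = 168 + 5·12 = 228, so E = 114, V = 2E/3 = 76, F = 28 + 12 = 40.

12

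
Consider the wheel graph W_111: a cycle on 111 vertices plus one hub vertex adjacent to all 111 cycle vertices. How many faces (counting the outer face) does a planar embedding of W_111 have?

112

W_111 has V = 111 + 1 = 112 vertices and E = 2·111 = 222 edges.
By Euler's formula F = 2 − V + E = 2 − 112 + 222 = 112.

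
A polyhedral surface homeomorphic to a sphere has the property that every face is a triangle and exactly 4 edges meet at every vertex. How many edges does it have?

12

Each face has 3 edges and each edge borders two faces, so 2E = 3F.
Each vertex has degree 4, so 4V = 2E and hence V = 3F/4.
Euler: V − E + F = 2 ⇒ (3F/4) − (3F/2) + F = 2.
Multiply by 8: (6 − 12 + 8)F = 16, i.e. 2F = 16.
So F = 8, E = 3·8/2 = 12, V = 3·8/4 = 6.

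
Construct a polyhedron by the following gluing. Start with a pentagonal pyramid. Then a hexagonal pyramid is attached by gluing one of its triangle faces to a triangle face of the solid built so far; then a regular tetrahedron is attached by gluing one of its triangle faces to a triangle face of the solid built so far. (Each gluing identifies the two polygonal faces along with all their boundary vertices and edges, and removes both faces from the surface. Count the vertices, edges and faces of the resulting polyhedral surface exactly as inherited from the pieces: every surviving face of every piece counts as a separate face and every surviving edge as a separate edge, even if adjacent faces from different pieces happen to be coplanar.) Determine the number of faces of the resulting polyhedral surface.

13

A pentagonal pyramid: V=6, E=10, F=6.
Attach a hexagonal pyramid (V=7, E=12, F=7) along a 3-gon: merge 3 vertices and 3 edges, delete both glued faces → V=10, E=19, F=11.
Attach a regular tetrahedron (V=4, E=6, F=4) along a 3-gon: merge 3 vertices and 3 edges, delete both glued faces → V=11, E=22, F=13.
Check: V − E + F = 11 − 22 + 13 = 2.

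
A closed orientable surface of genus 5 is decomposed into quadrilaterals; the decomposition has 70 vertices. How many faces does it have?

χ = 2 − 2·5 = -8, and every face is a square so 4F = 2E.
V − E + F = -8 with E = 4F/2 gives 70 − (4/2 − 1)·F = -8, so F = 78 and E = 156.

78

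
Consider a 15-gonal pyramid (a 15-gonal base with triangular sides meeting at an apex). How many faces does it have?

16

A pyramid on an n-gon base has one n-gon and n triangles: V = 15 + 1 = 16, E = 2·15 = 30, F = 15 + 1 = 16.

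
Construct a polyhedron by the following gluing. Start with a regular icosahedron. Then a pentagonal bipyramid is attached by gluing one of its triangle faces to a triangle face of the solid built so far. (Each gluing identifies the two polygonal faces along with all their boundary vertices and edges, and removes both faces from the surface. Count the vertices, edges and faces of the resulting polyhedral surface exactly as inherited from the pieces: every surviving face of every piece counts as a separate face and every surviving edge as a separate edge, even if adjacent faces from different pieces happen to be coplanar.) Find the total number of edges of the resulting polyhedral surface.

A regular icosahedron: V=12, E=30, F=20.
Attach a pentagonal bipyramid (V=7, E=15, F=10) along a 3-gon: merge 3 vertices and 3 edges, delete both glued faces → V=16, E=42, F=28.
Check: V − E + F = 16 − 42 + 28 = 2.

42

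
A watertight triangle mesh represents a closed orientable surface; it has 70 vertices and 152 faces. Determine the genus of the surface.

Every face is a triangle, so 2E = 3·152 = 456, giving E = 228.
χ = V − E + F = 70 − 228 + 152 = -6.
For a closed orientable surface χ = 2 − 2g, so g = (2 − (-6))/2 = 4.

4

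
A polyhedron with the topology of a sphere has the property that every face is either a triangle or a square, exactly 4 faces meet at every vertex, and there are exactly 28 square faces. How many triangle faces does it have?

Let x be the number of triangles; then F = 28 + x.
Edge–face incidences: 2E = 4·28 + 3·x = 112 + 3x.
Every vertex has degree 4, so 4V = 2E.
Euler: V − E + F = 2 ⇒ (2E)/4 − E + (28 + x) = 2.
Multiply by 8: 2·(2E) − 4·(2E) + 8·(28 + x) = 16, i.e. 224 + 8x − 2·(112 + 3x) = 16.
Collecting terms: 2x = 16, so x = 8.
Then 2E = 112 + 3·8 = 136, so E = 68, V = 2E/4 = 34, F = 28 + 8 = 36.

8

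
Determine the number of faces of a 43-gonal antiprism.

88

An antiprism on an n-gon has two n-gon caps and 2n triangles: V = 2·43 = 86, E = 4·43 = 172, F = 2·43 + 2 = 88.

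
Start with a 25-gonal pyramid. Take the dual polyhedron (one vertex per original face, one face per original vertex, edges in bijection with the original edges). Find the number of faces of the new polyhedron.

26

The base solid has V = 26, E = 50, F = 26.
The dual swaps V and F and preserves E: V′ = F = 26, E′ = E = 50, F′ = V = 26.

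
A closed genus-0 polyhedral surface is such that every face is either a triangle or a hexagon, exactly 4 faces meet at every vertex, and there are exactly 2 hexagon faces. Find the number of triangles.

Let x be the number of triangles; then F = 2 + x.
Edge–face incidences: 2E = 6·2 + 3·x = 12 + 3x.
Every vertex has degree 4, so 4V = 2E.
Euler: V − E + F = 2 ⇒ (2E)/4 − E + (2 + x) = 2.
Multiply by 8: 2·(2E) − 4·(2E) + 8·(2 + x) = 16, i.e. 16 + 8x − 2·(12 + 3x) = 16.
Collecting terms: 2x − 8 = 16, so 2x = 24, so x = 12.
Then 2E = 12 + 3·12 = 48, so E = 24, V = 2E/4 = 12, F = 2 + 12 = 14.

12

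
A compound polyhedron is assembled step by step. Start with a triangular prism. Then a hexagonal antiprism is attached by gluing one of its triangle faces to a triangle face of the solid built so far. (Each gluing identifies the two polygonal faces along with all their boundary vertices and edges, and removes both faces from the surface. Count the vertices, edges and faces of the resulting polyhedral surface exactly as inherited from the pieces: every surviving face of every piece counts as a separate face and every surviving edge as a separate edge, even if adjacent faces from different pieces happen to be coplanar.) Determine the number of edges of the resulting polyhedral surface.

30

A triangular prism: V=6, E=9, F=5.
Attach a hexagonal antiprism (V=12, E=24, F=14) along a 3-gon: merge 3 vertices and 3 edges, delete both glued faces → V=15, E=30, F=17.
Check: V − E + F = 15 − 30 + 17 = 2.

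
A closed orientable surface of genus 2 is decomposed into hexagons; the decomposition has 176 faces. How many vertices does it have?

350

χ = 2 − 2·2 = -2, and every face is a hexagon so 6F = 2E.
E = 6·176/2 = 528. Then V = -2 + E − F = -2 + 528 − 176 = 350.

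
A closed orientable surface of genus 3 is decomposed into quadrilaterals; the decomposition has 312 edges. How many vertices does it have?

152

χ = 2 − 2·3 = -4, and every face is a square so 4F = 2E.
F = 2E/4 = 156. Then V = -4 + E − F = -4 + 312 − 156 = 152.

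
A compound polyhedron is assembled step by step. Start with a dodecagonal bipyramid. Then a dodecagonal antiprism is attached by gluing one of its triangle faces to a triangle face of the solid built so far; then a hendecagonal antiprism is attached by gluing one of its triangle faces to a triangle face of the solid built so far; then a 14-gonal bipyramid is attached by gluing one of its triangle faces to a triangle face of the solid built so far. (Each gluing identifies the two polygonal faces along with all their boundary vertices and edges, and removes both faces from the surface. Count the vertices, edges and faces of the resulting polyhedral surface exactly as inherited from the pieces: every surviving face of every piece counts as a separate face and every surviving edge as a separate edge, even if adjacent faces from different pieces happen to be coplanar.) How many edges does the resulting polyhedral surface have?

161

A dodecagonal bipyramid: V=14, E=36, F=24.
Attach a dodecagonal antiprism (V=24, E=48, F=26) along a 3-gon: merge 3 vertices and 3 edges, delete both glued faces → V=35, E=81, F=48.
Attach a hendecagonal antiprism (V=22, E=44, F=24) along a 3-gon: merge 3 vertices and 3 edges, delete both glued faces → V=54, E=122, F=70.
Attach a 14-gonal bipyramid (V=16, E=42, F=28) along a 3-gon: merge 3 vertices and 3 edges, delete both glued faces → V=67, E=161, F=96.
Check: V − E + F = 67 − 161 + 96 = 2.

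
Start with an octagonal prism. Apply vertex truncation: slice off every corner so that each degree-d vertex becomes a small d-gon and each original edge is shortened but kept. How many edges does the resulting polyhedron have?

72

The base solid has V = 16, E = 24, F = 10.
Truncation replaces each original edge-end by a new vertex, so V′ = 2E = 48.
Each original edge survives, and each old vertex of degree d contributes d new edges; summing degrees gives Σd = 2E, so E′ = E + 2E = 3E = 72.
Each original face survives and each original vertex becomes one new face: F′ = F + V = 26.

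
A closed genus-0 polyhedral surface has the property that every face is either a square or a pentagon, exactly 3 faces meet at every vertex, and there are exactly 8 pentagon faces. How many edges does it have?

Let x be the number of squares; then F = 8 + x.
Edge–face incidences: 2E = 5·8 + 4·x = 40 + 4x.
Every vertex has degree 3, so 3V = 2E.
Euler: V − E + F = 2 ⇒ (2E)/3 − E + (8 + x) = 2.
Multiply by 6: 2·(2E) − 3·(2E) + 6·(8 + x) = 12, i.e. 48 + 6x − (40 + 4x) = 12.
Collecting terms: 2x + 8 = 12, so 2x = 4, so x = 2.
Then 2E = 40 + 4·2 = 48, so E = 24, V = 2E/3 = 16, F = 8 + 2 = 10.

24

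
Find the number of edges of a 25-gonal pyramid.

A pyramid on an n-gon base has one n-gon and n triangles: V = 25 + 1 = 26, E = 2·25 = 50, F = 25 + 1 = 26.

50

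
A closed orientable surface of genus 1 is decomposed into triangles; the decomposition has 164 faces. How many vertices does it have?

82

χ = 2 − 2·1 = 0, and every face is a triangle so 3F = 2E.
E = 3·164/2 = 246. Then V = 0 + E − F = 0 + 246 − 164 = 82.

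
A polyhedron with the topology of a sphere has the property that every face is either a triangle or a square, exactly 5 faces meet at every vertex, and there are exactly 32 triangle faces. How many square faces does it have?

6

Let x be the number of squares; then F = 32 + x.
Edge–face incidences: 2E = 3·32 + 4·x = 96 + 4x.
Every vertex has degree 5, so 5V = 2E.
Euler: V − E + F = 2 ⇒ (2E)/5 − E + (32 + x) = 2.
Multiply by 10: 2·(2E) − 5·(2E) + 10·(32 + x) = 20, i.e. 320 + 10x − 3·(96 + 4x) = 20.
Collecting terms: −2x + 32 = 20, so −2x = −12, so x = 6.
Then 2E = 96 + 4·6 = 120, so E = 60, V = 2E/5 = 24, F = 32 + 6 = 38.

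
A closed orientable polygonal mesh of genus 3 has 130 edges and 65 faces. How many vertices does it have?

For a closed orientable surface of genus 3, χ = 2 − 2·3 = -4.
V = -4 + E − F = -4 + 130 − 65 = 61.

61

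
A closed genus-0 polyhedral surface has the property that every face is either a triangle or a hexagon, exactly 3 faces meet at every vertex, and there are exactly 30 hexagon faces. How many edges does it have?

Let x be the number of triangles; then F = 30 + x.
Edge–face incidences: 2E = 6·30 + 3·x = 180 + 3x.
Every vertex has degree 3, so 3V = 2E.
Euler: V − E + F = 2 ⇒ (2E)/3 − E + (30 + x) = 2.
Multiply by 6: 2·(2E) − 3·(2E) + 6·(30 + x) = 12, i.e. 180 + 6x − (180 + 3x) = 12.
Collecting terms: 3x = 12, so x = 4.
Then 2E = 180 + 3·4 = 192, so E = 96, V = 2E/3 = 64, F = 30 + 4 = 34.

96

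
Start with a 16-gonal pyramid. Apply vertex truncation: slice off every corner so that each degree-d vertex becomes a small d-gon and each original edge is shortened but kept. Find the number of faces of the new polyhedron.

The base solid has V = 17, E = 32, F = 17.
Truncation replaces each original edge-end by a new vertex, so V′ = 2E = 64.
Each original edge survives, and each old vertex of degree d contributes d new edges; summing degrees gives Σd = 2E, so E′ = E + 2E = 3E = 96.
Each original face survives and each original vertex becomes one new face: F′ = F + V = 34.

34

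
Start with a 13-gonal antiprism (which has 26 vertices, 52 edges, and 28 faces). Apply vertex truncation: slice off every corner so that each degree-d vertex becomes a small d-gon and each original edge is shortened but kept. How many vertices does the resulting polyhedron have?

104

Truncation replaces each original edge-end by a new vertex, so V′ = 2E = 104.
Each original edge survives, and each old vertex of degree d contributes d new edges; summing degrees gives Σd = 2E, so E′ = E + 2E = 3E = 156.
Each original face survives and each original vertex becomes one new face: F′ = F + V = 54.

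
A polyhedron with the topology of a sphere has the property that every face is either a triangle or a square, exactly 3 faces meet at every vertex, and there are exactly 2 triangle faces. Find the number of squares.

Let x be the number of squares; then F = 2 + x.
Edge–face incidences: 2E = 3·2 + 4·x = 6 + 4x.
Every vertex has degree 3, so 3V = 2E.
Euler: V − E + F = 2 ⇒ (2E)/3 − E + (2 + x) = 2.
Multiply by 6: 2·(2E) − 3·(2E) + 6·(2 + x) = 12, i.e. 12 + 6x − (6 + 4x) = 12.
Collecting terms: 2x + 6 = 12, so 2x = 6, so x = 3.
Then 2E = 6 + 4·3 = 18, so E = 9, V = 2E/3 = 6, F = 2 + 3 = 5.

3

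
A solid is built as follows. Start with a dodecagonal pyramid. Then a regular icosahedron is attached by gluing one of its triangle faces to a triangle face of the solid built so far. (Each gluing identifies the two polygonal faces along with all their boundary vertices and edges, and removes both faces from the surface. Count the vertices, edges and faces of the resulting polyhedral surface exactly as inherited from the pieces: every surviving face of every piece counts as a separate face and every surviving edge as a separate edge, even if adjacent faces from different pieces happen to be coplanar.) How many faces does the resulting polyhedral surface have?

A dodecagonal pyramid: V=13, E=24, F=13.
Attach a regular icosahedron (V=12, E=30, F=20) along a 3-gon: merge 3 vertices and 3 edges, delete both glued faces → V=22, E=51, F=31.
Check: V − E + F = 22 − 51 + 31 = 2.

31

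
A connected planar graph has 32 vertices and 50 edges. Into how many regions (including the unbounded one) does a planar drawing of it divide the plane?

Euler's formula for a connected plane graph: V − E + F = 2, so F = 2 − 32 + 50 = 20.

20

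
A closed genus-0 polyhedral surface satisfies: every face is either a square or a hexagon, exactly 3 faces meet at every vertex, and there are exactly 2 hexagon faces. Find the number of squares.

Let x be the number of squares; then F = 2 + x.
Edge–face incidences: 2E = 6·2 + 4·x = 12 + 4x.
Every vertex has degree 3, so 3V = 2E.
Euler: V − E + F = 2 ⇒ (2E)/3 − E + (2 + x) = 2.
Multiply by 6: 2·(2E) − 3·(2E) + 6·(2 + x) = 12, i.e. 12 + 6x − (12 + 4x) = 12.
Collecting terms: 2x = 12, so x = 6.
Then 2E = 12 + 4·6 = 36, so E = 18, V = 2E/3 = 12, F = 2 + 6 = 8.

6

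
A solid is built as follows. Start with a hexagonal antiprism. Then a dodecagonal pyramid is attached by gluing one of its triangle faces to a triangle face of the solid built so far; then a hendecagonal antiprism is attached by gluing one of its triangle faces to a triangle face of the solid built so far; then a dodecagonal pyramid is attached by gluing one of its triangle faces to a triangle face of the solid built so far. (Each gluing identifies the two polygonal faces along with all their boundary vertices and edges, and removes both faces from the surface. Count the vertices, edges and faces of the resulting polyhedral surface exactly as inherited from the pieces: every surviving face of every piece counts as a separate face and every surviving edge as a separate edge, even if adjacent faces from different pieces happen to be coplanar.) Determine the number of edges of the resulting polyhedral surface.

A hexagonal antiprism: V=12, E=24, F=14.
Attach a dodecagonal pyramid (V=13, E=24, F=13) along a 3-gon: merge 3 vertices and 3 edges, delete both glued faces → V=22, E=45, F=25.
Attach a hendecagonal antiprism (V=22, E=44, F=24) along a 3-gon: merge 3 vertices and 3 edges, delete both glued faces → V=41, E=86, F=47.
Attach a dodecagonal pyramid (V=13, E=24, F=13) along a 3-gon: merge 3 vertices and 3 edges, delete both glued faces → V=51, E=107, F=58.
Check: V − E + F = 51 − 107 + 58 = 2.

107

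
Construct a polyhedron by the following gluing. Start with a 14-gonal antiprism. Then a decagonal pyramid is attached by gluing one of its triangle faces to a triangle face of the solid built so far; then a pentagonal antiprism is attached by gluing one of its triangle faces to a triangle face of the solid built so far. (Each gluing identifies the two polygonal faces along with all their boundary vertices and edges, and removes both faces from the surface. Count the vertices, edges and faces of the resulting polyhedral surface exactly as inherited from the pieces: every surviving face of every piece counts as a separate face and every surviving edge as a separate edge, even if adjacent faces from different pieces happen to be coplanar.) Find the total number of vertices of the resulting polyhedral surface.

A 14-gonal antiprism: V=28, E=56, F=30.
Attach a decagonal pyramid (V=11, E=20, F=11) along a 3-gon: merge 3 vertices and 3 edges, delete both glued faces → V=36, E=73, F=39.
Attach a pentagonal antiprism (V=10, E=20, F=12) along a 3-gon: merge 3 vertices and 3 edges, delete both glued faces → V=43, E=90, F=49.
Check: V − E + F = 43 − 90 + 49 = 2.

43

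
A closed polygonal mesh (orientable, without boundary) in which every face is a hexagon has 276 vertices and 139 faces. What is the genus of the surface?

2

Every face is a hexagon, so 2E = 6·139 = 834, giving E = 417.
χ = V − E + F = 276 − 417 + 139 = -2.
For a closed orientable surface χ = 2 − 2g, so g = (2 − (-2))/2 = 2.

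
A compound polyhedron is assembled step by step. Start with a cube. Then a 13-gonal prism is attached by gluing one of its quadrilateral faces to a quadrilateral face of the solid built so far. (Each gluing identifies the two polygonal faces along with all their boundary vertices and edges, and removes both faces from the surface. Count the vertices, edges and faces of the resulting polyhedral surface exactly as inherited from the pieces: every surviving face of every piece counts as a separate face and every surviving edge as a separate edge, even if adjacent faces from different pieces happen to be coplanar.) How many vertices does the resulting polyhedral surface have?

30

A cube: V=8, E=12, F=6.
Attach a 13-gonal prism (V=26, E=39, F=15) along a 4-gon: merge 4 vertices and 4 edges, delete both glued faces → V=30, E=47, F=19.
Check: V − E + F = 30 − 47 + 19 = 2.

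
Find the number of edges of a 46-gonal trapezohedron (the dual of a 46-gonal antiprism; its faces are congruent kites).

184

The n-trapezohedron (dual of the n-antiprism) has V = 2·46 + 2 = 94, E = 4·46 = 184, F = 2·46 = 92.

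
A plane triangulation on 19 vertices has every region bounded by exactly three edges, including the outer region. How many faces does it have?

In a plane triangulation 3F = 2E and V − E + F = 2, so F = 2V − 4 = 2·19 − 4 = 34.

34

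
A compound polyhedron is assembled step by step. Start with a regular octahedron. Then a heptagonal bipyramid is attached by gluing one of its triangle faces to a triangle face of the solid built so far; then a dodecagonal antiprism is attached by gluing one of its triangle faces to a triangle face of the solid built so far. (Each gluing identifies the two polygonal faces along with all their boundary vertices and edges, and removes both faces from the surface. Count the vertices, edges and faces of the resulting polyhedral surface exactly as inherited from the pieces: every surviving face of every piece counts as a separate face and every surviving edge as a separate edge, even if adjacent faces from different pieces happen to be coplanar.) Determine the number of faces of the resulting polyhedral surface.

44

A regular octahedron: V=6, E=12, F=8.
Attach a heptagonal bipyramid (V=9, E=21, F=14) along a 3-gon: merge 3 vertices and 3 edges, delete both glued faces → V=12, E=30, F=20.
Attach a dodecagonal antiprism (V=24, E=48, F=26) along a 3-gon: merge 3 vertices and 3 edges, delete both glued faces → V=33, E=75, F=44.
Check: V − E + F = 33 − 75 + 44 = 2.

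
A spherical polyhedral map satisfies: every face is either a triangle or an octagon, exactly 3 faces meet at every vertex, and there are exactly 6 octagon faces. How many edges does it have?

Let x be the number of triangles; then F = 6 + x.
Edge–face incidences: 2E = 8·6 + 3·x = 48 + 3x.
Every vertex has degree 3, so 3V = 2E.
Euler: V − E + F = 2 ⇒ (2E)/3 − E + (6 + x) = 2.
Multiply by 6: 2·(2E) − 3·(2E) + 6·(6 + x) = 12, i.e. 36 + 6x − (48 + 3x) = 12.
Collecting terms: 3x − 12 = 12, so 3x = 24, so x = 8.
Then 2E = 48 + 3·8 = 72, so E = 36, V = 2E/3 = 24, F = 6 + 8 = 14.

36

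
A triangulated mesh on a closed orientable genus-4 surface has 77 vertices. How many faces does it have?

166

χ = 2 − 2·4 = -6, and every face is a triangle so 3F = 2E.
V − E + F = -6 with E = 3F/2 gives 77 − (3/2 − 1)·F = -6, so F = 166 and E = 249.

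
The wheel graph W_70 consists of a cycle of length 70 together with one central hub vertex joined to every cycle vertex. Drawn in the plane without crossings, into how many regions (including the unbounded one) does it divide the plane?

W_70 has V = 70 + 1 = 71 vertices and E = 2·70 = 140 edges.
By Euler's formula F = 2 − V + E = 2 − 71 + 140 = 71.

71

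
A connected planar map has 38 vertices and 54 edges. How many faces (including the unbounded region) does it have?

Euler's formula for a connected plane graph: V − E + F = 2, so F = 2 − 38 + 54 = 18.

18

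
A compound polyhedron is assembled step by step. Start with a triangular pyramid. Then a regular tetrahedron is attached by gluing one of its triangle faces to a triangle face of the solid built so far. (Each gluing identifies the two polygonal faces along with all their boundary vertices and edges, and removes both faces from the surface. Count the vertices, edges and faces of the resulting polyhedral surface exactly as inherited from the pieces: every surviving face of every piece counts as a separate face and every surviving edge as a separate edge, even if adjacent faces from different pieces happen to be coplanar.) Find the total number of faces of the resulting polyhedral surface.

6

A triangular pyramid: V=4, E=6, F=4.
Attach a regular tetrahedron (V=4, E=6, F=4) along a 3-gon: merge 3 vertices and 3 edges, delete both glued faces → V=5, E=9, F=6.
Check: V − E + F = 5 − 9 + 6 = 2.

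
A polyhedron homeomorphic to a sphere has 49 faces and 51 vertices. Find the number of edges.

Here V − E + F = 2.
E = V + F − (2) = 51 + 49 − (2) = 98.

98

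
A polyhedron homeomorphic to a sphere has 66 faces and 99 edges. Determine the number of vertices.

35

Here V − E + F = 2.
V = 2 + E − F = 2 + 99 − 66 = 35.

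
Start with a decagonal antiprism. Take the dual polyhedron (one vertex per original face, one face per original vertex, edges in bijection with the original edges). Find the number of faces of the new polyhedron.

The base solid has V = 20, E = 40, F = 22.
The dual swaps V and F and preserves E: V′ = F = 22, E′ = E = 40, F′ = V = 20.

20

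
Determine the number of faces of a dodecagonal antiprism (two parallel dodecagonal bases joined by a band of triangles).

An antiprism on an n-gon has two n-gon caps and 2n triangles: V = 2·12 = 24, E = 4·12 = 48, F = 2·12 + 2 = 26.
Check: V − E + F = 24 − 48 + 26 = 2.

26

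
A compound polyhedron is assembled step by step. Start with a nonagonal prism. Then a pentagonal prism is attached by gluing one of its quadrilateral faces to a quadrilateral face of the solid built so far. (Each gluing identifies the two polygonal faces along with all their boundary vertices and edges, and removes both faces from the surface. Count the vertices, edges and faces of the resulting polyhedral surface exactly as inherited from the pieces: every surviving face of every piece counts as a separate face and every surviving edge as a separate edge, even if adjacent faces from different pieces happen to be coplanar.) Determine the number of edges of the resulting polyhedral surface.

A nonagonal prism: V=18, E=27, F=11.
Attach a pentagonal prism (V=10, E=15, F=7) along a 4-gon: merge 4 vertices and 4 edges, delete both glued faces → V=24, E=38, F=16.
Check: V − E + F = 24 − 38 + 16 = 2.

38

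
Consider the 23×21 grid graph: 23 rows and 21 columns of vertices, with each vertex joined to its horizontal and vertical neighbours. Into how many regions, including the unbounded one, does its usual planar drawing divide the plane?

The grid has V = 23·21 = 483 vertices and E = 23·20 + 21·22 = 922 edges.
F = 2 − V + E = 2 − 483 + 922 = 441.

441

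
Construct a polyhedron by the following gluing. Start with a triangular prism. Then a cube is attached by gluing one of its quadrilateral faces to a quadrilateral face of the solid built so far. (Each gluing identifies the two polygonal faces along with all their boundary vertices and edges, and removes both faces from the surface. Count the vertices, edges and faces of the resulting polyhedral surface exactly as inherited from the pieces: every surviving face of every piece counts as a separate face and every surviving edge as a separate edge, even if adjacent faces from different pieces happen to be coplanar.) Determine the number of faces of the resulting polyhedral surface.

9

A triangular prism: V=6, E=9, F=5.
Attach a cube (V=8, E=12, F=6) along a 4-gon: merge 4 vertices and 4 edges, delete both glued faces → V=10, E=17, F=9.
Check: V − E + F = 10 − 17 + 9 = 2.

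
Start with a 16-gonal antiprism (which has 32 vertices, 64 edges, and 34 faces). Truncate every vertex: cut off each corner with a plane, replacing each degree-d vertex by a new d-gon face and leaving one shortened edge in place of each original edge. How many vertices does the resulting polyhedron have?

Truncation replaces each original edge-end by a new vertex, so V′ = 2E = 128.
Each original edge survives, and each old vertex of degree d contributes d new edges; summing degrees gives Σd = 2E, so E′ = E + 2E = 3E = 192.
Each original face survives and each original vertex becomes one new face: F′ = F + V = 66.

128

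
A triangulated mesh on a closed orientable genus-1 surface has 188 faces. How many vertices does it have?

χ = 2 − 2·1 = 0, and every face is a triangle so 3F = 2E.
E = 3·188/2 = 282. Then V = 0 + E − F = 0 + 282 − 188 = 94.

94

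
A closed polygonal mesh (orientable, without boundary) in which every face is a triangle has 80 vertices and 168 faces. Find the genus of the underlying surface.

Every face is a triangle, so 2E = 3·168 = 504, giving E = 252.
χ = V − E + F = 80 − 252 + 168 = -4.
For a closed orientable surface χ = 2 − 2g, so g = (2 − (-4))/2 = 3.

3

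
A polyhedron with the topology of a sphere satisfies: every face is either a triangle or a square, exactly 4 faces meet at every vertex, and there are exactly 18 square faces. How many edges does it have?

Let x be the number of triangles; then F = 18 + x.
Edge–face incidences: 2E = 4·18 + 3·x = 72 + 3x.
Every vertex has degree 4, so 4V = 2E.
Euler: V − E + F = 2 ⇒ (2E)/4 − E + (18 + x) = 2.
Multiply by 8: 2·(2E) − 4·(2E) + 8·(18 + x) = 16, i.e. 144 + 8x − 2·(72 + 3x) = 16.
Collecting terms: 2x = 16, so x = 8.
Then 2E = 72 + 3·8 = 96, so E = 48, V = 2E/4 = 24, F = 18 + 8 = 26.

48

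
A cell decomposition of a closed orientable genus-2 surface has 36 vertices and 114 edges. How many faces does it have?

For a closed orientable surface of genus 2, χ = 2 − 2·2 = -2.
F = -2 − V + E = -2 − 36 + 114 = 76.

76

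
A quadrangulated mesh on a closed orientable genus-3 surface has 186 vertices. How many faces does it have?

190

χ = 2 − 2·3 = -4, and every face is a square so 4F = 2E.
V − E + F = -4 with E = 4F/2 gives 186 − (4/2 − 1)·F = -4, so F = 190 and E = 380.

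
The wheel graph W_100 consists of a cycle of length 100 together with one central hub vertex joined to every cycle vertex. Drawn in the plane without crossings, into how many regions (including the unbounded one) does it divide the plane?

101

W_100 has V = 100 + 1 = 101 vertices and E = 2·100 = 200 edges.
By Euler's formula F = 2 − V + E = 2 − 101 + 200 = 101.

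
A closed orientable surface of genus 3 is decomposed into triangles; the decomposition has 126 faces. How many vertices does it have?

χ = 2 − 2·3 = -4, and every face is a triangle so 3F = 2E.
E = 3·126/2 = 189. Then V = -4 + E − F = -4 + 189 − 126 = 59.

59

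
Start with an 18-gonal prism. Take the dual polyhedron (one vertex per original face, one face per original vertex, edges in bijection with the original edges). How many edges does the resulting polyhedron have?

The base solid has V = 36, E = 54, F = 20.
The dual swaps V and F and preserves E: V′ = F = 20, E′ = E = 54, F′ = V = 36.

54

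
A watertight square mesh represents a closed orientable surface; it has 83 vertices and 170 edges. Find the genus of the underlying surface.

2

Every face is a square and each edge borders two faces, so 4F = 2·170, giving F = 85.
χ = V − E + F = 83 − 170 + 85 = -2.
For a closed orientable surface χ = 2 − 2g, so g = (2 − (-2))/2 = 2.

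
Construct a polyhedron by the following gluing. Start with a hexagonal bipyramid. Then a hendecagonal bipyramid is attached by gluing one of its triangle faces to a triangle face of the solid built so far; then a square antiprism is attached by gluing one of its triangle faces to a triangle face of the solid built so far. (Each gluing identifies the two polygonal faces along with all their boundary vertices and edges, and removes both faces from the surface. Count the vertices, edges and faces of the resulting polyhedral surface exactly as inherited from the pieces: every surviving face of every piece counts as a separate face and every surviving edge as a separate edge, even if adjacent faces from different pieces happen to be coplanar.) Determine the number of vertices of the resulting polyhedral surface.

A hexagonal bipyramid: V=8, E=18, F=12.
Attach a hendecagonal bipyramid (V=13, E=33, F=22) along a 3-gon: merge 3 vertices and 3 edges, delete both glued faces → V=18, E=48, F=32.
Attach a square antiprism (V=8, E=16, F=10) along a 3-gon: merge 3 vertices and 3 edges, delete both glued faces → V=23, E=61, F=40.
Check: V − E + F = 23 − 61 + 40 = 2.

23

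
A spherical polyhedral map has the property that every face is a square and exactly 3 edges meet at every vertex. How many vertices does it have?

Each face has 4 edges and each edge borders two faces, so 2E = 4F.
Each vertex has degree 3, so 3V = 2E and hence V = 4F/3.
Euler: V − E + F = 2 ⇒ (4F/3) − (4F/2) + F = 2.
Multiply by 6: (8 − 12 + 6)F = 12, i.e. 2F = 12.
So F = 6, E = 4·6/2 = 12, V = 4·6/3 = 8.

8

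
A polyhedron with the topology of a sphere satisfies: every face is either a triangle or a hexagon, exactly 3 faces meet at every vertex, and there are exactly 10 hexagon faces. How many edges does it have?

Let x be the number of triangles; then F = 10 + x.
Edge–face incidences: 2E = 6·10 + 3·x = 60 + 3x.
Every vertex has degree 3, so 3V = 2E.
Euler: V − E + F = 2 ⇒ (2E)/3 − E + (10 + x) = 2.
Multiply by 6: 2·(2E) − 3·(2E) + 6·(10 + x) = 12, i.e. 60 + 6x − (60 + 3x) = 12.
Collecting terms: 3x = 12, so x = 4.
Then 2E = 60 + 3·4 = 72, so E = 36, V = 2E/3 = 24, F = 10 + 4 = 14.

36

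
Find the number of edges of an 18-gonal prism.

54

A prism on an n-gon has two n-gon bases and n rectangular sides: V = 2·18 = 36, E = 3·18 = 54, F = 18 + 2 = 20.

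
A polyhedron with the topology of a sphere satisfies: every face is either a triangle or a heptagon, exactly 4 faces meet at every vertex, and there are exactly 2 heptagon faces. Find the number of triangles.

Let x be the number of triangles; then F = 2 + x.
Edge–face incidences: 2E = 7·2 + 3·x = 14 + 3x.
Every vertex has degree 4, so 4V = 2E.
Euler: V − E + F = 2 ⇒ (2E)/4 − E + (2 + x) = 2.
Multiply by 8: 2·(2E) − 4·(2E) + 8·(2 + x) = 16, i.e. 16 + 8x − 2·(14 + 3x) = 16.
Collecting terms: 2x − 12 = 16, so 2x = 28, so x = 14.
Then 2E = 14 + 3·14 = 56, so E = 28, V = 2E/4 = 14, F = 2 + 14 = 16.

14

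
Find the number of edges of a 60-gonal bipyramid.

A bipyramid over an n-gon has 2n triangular faces and n + 2 vertices: V = 60 + 2 = 62, E = 3·60 = 180, F = 2·60 = 120.
Check: V − E + F = 62 − 180 + 120 = 2.

180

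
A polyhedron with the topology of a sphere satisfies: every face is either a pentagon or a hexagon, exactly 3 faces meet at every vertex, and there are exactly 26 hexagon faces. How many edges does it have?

108

Let x be the number of pentagons; then F = 26 + x.
Edge–face incidences: 2E = 6·26 + 5·x = 156 + 5x.
Every vertex has degree 3, so 3V = 2E.
Euler: V − E + F = 2 ⇒ (2E)/3 − E + (26 + x) = 2.
Multiply by 6: 2·(2E) − 3·(2E) + 6·(26 + x) = 12, i.e. 156 + 6x − (156 + 5x) = 12.
Collecting terms: x = 12.
Then 2E = 156 + 5·12 = 216, so E = 108, V = 2E/3 = 72, F = 26 + 12 = 38.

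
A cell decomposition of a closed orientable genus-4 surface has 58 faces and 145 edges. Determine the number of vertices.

81

For a closed orientable surface of genus 4, χ = 2 − 2·4 = -6.
V = -6 + E − F = -6 + 145 − 58 = 81.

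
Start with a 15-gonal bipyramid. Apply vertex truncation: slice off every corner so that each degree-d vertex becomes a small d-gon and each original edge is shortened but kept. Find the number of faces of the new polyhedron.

47

The base solid has V = 17, E = 45, F = 30.
Truncation replaces each original edge-end by a new vertex, so V′ = 2E = 90.
Each original edge survives, and each old vertex of degree d contributes d new edges; summing degrees gives Σd = 2E, so E′ = E + 2E = 3E = 135.
Each original face survives and each original vertex becomes one new face: F′ = F + V = 47.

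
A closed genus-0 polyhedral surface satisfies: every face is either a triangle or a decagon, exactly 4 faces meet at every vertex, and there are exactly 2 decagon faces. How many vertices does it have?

20

Let x be the number of triangles; then F = 2 + x.
Edge–face incidences: 2E = 10·2 + 3·x = 20 + 3x.
Every vertex has degree 4, so 4V = 2E.
Euler: V − E + F = 2 ⇒ (2E)/4 − E + (2 + x) = 2.
Multiply by 8: 2·(2E) − 4·(2E) + 8·(2 + x) = 16, i.e. 16 + 8x − 2·(20 + 3x) = 16.
Collecting terms: 2x − 24 = 16, so 2x = 40, so x = 20.
Then 2E = 20 + 3·20 = 80, so E = 40, V = 2E/4 = 20, F = 2 + 20 = 22.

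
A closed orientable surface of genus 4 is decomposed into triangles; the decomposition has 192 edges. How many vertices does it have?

58

χ = 2 − 2·4 = -6, and every face is a triangle so 3F = 2E.
F = 2E/3 = 128. Then V = -6 + E − F = -6 + 192 − 128 = 58.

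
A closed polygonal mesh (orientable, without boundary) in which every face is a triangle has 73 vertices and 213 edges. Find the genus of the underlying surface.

Every face is a triangle and each edge borders two faces, so 3F = 2·213, giving F = 142.
χ = V − E + F = 73 − 213 + 142 = 2.
For a closed orientable surface χ = 2 − 2g, so g = (2 − (2))/2 = 0.

0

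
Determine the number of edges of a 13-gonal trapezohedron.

52

The n-trapezohedron (dual of the n-antiprism) has V = 2·13 + 2 = 28, E = 4·13 = 52, F = 2·13 = 26.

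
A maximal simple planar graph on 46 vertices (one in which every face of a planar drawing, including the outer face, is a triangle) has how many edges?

132

In a plane triangulation 3F = 2E and V − E + F = 2, so E = 3V − 6 = 3·46 − 6 = 132.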